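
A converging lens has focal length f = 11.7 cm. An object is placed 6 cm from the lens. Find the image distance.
1/di = 1/f − 1/do → di = -12.32 cm (virtual image)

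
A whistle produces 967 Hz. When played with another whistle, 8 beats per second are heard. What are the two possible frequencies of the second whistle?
f₂ = 967 ± 8 Hz → 975 Hz or 959 Hz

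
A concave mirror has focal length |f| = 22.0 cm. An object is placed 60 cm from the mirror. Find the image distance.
f = +22.0 cm (concave); 1/di = 1/f − 1/do → di = 34.74 cm (real image, in front of mirror)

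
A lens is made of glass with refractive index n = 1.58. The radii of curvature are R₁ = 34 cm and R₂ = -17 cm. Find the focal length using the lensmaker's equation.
1/f = (n − 1)(1/R₁ − 1/R₂) → f = 19.54 cm (converging lens)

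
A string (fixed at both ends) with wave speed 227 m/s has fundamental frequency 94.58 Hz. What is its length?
L = v/(2f₁) = 1.2 m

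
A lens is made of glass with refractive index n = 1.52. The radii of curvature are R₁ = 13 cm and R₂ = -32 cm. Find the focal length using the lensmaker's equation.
1/f = (n − 1)(1/R₁ − 1/R₂) → f = 17.78 cm (converging lens)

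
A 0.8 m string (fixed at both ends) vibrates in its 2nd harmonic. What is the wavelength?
λₙ = 2L/n = 0.8 m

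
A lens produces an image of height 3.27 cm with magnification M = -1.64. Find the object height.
ho = |hi|/|M| = 1.994 cm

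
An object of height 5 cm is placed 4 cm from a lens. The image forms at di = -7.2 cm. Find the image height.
hi = (-di/do) × ho = 9 cm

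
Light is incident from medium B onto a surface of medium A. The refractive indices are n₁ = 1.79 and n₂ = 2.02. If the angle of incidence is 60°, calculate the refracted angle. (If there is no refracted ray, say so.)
sin θ₂ = (n₁/n₂)·sin θ₁ = 0.7674 → θ₂ = 50.12°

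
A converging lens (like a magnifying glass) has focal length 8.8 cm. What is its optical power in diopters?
P = 1/f = 11.36 D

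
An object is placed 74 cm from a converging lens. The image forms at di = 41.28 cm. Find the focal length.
1/f = 1/do + 1/di → f = 26.5 cm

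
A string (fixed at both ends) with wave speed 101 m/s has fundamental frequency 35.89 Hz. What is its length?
L = v/(2f₁) = 1.407 m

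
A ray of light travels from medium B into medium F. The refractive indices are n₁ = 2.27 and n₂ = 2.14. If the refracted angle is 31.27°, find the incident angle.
sin θ₁ = (n₂/n₁)·sin θ₂ → θ₁ = 29.3°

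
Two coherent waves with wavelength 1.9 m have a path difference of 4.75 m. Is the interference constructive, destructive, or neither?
destructive — path difference = 2.5λ, an odd multiple of λ/2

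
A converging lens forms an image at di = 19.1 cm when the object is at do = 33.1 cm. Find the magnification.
M = −di/do = -0.577 (inverted image)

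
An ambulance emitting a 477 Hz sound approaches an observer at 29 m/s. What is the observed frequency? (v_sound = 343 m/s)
f_obs = f·v/(v − v_s) = 521.1 Hz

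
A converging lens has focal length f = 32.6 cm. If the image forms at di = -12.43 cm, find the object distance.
1/do = 1/f − 1/di → do = 8.999 cm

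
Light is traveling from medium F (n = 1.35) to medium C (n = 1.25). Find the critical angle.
θc = arcsin(n₂/n₁) = 67.81°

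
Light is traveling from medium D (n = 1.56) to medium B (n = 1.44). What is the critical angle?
θc = arcsin(n₂/n₁) = 67.38°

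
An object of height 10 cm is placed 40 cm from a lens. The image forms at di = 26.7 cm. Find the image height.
hi = (-di/do) × ho = -6.675 cm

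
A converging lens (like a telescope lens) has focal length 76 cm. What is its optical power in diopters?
P = 1/f = 1.316 D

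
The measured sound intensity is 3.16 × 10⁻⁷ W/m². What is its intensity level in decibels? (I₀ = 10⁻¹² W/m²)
β = 10·log₁₀(I/I₀) = 55 dB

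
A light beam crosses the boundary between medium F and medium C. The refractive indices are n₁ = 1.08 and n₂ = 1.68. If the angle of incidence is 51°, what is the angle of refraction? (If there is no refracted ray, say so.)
sin θ₂ = (n₁/n₂)·sin θ₁ = 0.4996 → θ₂ = 29.97°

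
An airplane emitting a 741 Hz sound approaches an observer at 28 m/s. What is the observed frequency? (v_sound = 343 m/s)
f_obs = f·v/(v − v_s) = 806.9 Hz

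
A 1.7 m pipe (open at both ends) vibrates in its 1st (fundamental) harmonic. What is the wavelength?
λₙ = 2L/n = 3.4 m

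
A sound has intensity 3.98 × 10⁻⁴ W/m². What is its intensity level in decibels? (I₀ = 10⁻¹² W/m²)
β = 10·log₁₀(I/I₀) = 86 dB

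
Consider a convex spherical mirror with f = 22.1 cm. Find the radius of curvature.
R = 2|f| = 44.2 cm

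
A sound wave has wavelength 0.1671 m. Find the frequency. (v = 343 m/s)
f = v/λ = 2053 Hz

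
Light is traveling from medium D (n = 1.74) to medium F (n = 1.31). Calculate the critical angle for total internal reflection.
θc = arcsin(n₂/n₁) = 48.84°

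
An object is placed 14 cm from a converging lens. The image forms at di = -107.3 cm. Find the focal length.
1/f = 1/do + 1/di → f = 16.1 cm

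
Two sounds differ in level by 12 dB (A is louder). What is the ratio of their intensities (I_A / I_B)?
I_A/I_B = 10^(Δβ/10) = 15.85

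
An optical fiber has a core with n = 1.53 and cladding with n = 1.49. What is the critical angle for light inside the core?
θc = arcsin(n_cladding/n_core) = 76.87°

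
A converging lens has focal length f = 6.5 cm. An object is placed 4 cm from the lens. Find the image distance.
1/di = 1/f − 1/do → di = -10.4 cm (virtual image)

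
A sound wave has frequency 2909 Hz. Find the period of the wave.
T = 1/f = 3.438 × 10⁻⁴ s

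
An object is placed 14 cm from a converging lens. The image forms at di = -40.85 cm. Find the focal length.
1/f = 1/do + 1/di → f = 21.3 cm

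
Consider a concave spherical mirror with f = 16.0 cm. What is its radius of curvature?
R = 2|f| = 32 cm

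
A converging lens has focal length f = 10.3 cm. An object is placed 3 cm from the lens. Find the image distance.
1/di = 1/f − 1/do → di = -4.233 cm (virtual image)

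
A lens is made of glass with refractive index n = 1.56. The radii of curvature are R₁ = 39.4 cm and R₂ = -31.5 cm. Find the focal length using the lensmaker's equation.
1/f = (n − 1)(1/R₁ − 1/R₂) → f = 31.26 cm (converging lens)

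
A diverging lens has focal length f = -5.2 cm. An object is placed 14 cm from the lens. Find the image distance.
1/di = 1/f − 1/do → di = -3.792 cm (virtual image)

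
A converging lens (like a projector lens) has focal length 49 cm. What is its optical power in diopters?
P = 1/f = 2.041 D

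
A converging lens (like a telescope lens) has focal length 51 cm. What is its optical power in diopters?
P = 1/f = 1.961 D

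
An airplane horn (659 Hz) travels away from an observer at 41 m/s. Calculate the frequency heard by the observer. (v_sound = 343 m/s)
f_obs = f·v/(v + v_s) = 588.6 Hz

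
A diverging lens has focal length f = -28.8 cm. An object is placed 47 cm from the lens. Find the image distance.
1/di = 1/f − 1/do → di = -17.86 cm (virtual image)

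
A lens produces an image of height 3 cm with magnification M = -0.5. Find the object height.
ho = |hi|/|M| = 6 cm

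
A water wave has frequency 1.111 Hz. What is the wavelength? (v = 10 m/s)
λ = v/f = 9.001 m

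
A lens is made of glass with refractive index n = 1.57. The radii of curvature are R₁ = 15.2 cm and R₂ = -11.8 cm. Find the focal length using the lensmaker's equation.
1/f = (n − 1)(1/R₁ − 1/R₂) → f = 11.65 cm (converging lens)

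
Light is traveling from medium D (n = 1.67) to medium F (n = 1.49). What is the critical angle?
θc = arcsin(n₂/n₁) = 63.15°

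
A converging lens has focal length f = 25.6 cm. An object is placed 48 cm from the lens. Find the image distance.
1/di = 1/f − 1/do → di = 54.86 cm (real image)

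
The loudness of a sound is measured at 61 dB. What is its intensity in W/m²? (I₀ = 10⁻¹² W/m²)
I = I₀·10^(β/10) = 1.26 × 10⁻⁶ W/m²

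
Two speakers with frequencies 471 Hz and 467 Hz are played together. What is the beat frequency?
4 Hz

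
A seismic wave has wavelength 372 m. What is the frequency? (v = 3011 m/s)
f = v/λ = 8.094 Hz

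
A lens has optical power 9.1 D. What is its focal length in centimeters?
f = 1/P = 10.99 cm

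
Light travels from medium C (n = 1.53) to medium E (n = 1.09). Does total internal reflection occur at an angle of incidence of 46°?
θc = arcsin(n₂/n₁) = 45.43°; 46° > θc, so yes — total internal reflection.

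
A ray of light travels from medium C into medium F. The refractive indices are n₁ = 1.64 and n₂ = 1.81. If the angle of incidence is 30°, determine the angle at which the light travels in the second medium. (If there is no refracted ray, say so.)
sin θ₂ = (n₁/n₂)·sin θ₁ = 0.453 → θ₂ = 26.94°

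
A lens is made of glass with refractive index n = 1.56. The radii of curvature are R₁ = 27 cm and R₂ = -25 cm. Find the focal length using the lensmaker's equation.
1/f = (n − 1)(1/R₁ − 1/R₂) → f = 23.18 cm (converging lens)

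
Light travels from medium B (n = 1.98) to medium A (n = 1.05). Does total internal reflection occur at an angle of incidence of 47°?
θc = arcsin(n₂/n₁) = 32.03°; 47° > θc, so yes — total internal reflection.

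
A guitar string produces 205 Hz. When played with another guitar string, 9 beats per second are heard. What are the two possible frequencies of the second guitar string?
f₂ = 205 ± 9 Hz → 214 Hz or 196 Hz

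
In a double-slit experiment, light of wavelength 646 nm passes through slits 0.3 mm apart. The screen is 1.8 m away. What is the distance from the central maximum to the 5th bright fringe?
y = mλL/d = 19.38 mm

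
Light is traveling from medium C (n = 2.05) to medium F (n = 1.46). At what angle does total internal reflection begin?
θc = arcsin(n₂/n₁) = 45.41°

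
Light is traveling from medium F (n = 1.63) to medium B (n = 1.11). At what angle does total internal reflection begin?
θc = arcsin(n₂/n₁) = 42.92°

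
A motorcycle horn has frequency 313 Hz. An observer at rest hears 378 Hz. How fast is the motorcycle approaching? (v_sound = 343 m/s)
v_s = v·(1 − f/f_obs) = 58.98 m/s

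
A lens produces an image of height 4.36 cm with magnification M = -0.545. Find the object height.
ho = |hi|/|M| = 8 cm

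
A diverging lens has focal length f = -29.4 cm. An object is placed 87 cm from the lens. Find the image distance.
1/di = 1/f − 1/do → di = -21.97 cm (virtual image)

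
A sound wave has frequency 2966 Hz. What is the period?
T = 1/f = 3.372 × 10⁻⁴ s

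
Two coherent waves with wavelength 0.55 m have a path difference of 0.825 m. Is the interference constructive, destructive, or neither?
destructive — path difference = 1.5λ, an odd multiple of λ/2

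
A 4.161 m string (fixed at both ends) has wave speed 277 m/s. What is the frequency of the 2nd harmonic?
fₙ = nv/(2L) = 66.57 Hz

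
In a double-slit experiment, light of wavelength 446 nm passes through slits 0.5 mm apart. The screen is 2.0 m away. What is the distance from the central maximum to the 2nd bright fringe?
y = mλL/d = 3.568 mm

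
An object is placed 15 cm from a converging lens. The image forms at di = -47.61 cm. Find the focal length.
1/f = 1/do + 1/di → f = 21.9 cm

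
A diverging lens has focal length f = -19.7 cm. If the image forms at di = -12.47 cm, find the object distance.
1/do = 1/f − 1/di → do = 33.98 cm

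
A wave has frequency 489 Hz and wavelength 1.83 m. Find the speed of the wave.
v = fλ = 894.9 m/s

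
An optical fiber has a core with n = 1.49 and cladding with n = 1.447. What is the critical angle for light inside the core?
θc = arcsin(n_cladding/n_core) = 76.2°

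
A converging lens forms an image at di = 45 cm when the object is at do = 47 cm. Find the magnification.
M = −di/do = -0.9574 (inverted image)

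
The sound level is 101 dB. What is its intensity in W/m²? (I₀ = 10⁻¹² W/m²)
I = I₀·10^(β/10) = 1.26 × 10⁻² W/m²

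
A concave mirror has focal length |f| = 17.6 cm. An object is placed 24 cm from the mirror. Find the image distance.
f = +17.6 cm (concave); 1/di = 1/f − 1/do → di = 66 cm (real image, in front of mirror)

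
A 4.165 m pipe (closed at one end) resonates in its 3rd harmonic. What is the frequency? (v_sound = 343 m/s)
fₙ = nv/(4L) = 61.76 Hz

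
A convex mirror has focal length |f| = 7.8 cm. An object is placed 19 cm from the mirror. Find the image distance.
f = −7.8 cm (convex); 1/di = 1/f − 1/do → di = -5.53 cm (virtual image, behind mirror)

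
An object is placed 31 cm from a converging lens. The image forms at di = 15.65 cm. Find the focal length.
1/f = 1/do + 1/di → f = 10.4 cm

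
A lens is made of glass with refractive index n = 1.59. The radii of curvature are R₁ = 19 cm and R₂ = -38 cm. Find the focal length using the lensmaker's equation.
1/f = (n − 1)(1/R₁ − 1/R₂) → f = 21.47 cm (converging lens)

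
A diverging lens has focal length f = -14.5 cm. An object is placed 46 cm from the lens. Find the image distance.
1/di = 1/f − 1/do → di = -11.02 cm (virtual image)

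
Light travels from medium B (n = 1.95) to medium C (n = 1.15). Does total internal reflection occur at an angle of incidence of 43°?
θc = arcsin(n₂/n₁) = 36.14°; 43° > θc, so yes — total internal reflection.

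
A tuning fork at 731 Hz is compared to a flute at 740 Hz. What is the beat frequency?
9 Hz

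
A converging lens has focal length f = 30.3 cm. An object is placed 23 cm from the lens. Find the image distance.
1/di = 1/f − 1/do → di = -95.47 cm (virtual image)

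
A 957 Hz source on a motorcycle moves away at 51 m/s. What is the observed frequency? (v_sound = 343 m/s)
f_obs = f·v/(v + v_s) = 833.1 Hz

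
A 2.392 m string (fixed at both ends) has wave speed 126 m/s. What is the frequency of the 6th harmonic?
fₙ = nv/(2L) = 158 Hz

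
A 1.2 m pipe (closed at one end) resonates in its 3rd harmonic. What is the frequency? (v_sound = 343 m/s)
fₙ = nv/(4L) = 214.4 Hz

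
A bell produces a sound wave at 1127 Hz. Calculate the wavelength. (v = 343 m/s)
λ = v/f = 0.3043 m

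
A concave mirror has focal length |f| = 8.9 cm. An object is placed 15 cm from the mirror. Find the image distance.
f = +8.9 cm (concave); 1/di = 1/f − 1/do → di = 21.89 cm (real image, in front of mirror)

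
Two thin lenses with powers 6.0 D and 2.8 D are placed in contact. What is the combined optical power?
P_total = P₁ + P₂ = 8.8 D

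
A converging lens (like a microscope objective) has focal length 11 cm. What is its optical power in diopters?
P = 1/f = 9.091 D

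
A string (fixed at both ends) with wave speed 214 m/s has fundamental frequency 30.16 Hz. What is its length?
L = v/(2f₁) = 3.548 m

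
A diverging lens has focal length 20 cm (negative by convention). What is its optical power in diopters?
P = 1/f = -5 D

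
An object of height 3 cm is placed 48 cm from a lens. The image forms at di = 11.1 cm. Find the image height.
hi = (-di/do) × ho = -0.6937 cm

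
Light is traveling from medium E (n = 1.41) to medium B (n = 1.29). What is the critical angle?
θc = arcsin(n₂/n₁) = 66.19°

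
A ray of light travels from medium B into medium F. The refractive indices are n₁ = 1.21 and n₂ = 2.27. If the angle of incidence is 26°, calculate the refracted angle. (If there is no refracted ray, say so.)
sin θ₂ = (n₁/n₂)·sin θ₁ = 0.2337 → θ₂ = 13.51°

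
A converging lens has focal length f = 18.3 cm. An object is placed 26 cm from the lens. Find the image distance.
1/di = 1/f − 1/do → di = 61.79 cm (real image)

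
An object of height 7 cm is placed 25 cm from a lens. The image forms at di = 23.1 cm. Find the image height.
hi = (-di/do) × ho = -6.468 cm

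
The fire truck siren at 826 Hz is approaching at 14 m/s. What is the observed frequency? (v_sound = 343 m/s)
f_obs = f·v/(v − v_s) = 861.1 Hz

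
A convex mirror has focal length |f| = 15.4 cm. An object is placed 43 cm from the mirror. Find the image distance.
f = −15.4 cm (convex); 1/di = 1/f − 1/do → di = -11.34 cm (virtual image, behind mirror)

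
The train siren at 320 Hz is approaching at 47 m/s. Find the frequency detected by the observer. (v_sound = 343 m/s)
f_obs = f·v/(v − v_s) = 370.8 Hz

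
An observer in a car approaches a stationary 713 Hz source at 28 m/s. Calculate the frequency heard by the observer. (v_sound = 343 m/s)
f_obs = f·(v + v_o)/v = 771.2 Hz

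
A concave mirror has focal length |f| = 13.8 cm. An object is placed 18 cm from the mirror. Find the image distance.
f = +13.8 cm (concave); 1/di = 1/f − 1/do → di = 59.14 cm (real image, in front of mirror)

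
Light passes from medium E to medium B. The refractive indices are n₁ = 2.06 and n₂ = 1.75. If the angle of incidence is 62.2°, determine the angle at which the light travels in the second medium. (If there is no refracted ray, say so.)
sin θ₂ = (n₁/n₂)·sin θ₁ = 1.041 > 1, so there is no refracted ray — the light undergoes total internal reflection.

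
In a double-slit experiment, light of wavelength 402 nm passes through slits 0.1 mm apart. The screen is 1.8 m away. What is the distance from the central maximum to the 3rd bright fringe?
y = mλL/d = 21.71 mm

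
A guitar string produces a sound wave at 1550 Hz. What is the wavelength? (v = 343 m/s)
λ = v/f = 0.2213 m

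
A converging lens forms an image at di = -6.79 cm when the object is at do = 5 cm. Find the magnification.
M = −di/do = 1.358 (upright image)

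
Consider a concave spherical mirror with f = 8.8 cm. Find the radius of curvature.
R = 2|f| = 17.6 cm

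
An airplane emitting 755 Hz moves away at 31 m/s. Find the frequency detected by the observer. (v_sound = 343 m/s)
f_obs = f·v/(v + v_s) = 692.4 Hz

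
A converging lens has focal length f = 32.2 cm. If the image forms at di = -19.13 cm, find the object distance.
1/do = 1/f − 1/di → do = 12 cm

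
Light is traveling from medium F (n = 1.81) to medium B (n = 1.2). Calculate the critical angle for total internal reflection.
θc = arcsin(n₂/n₁) = 41.53°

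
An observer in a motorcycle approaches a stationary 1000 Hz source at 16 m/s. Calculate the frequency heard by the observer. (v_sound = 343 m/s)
f_obs = f·(v + v_o)/v = 1047 Hz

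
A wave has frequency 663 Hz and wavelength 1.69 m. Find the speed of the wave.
v = fλ = 1120 m/s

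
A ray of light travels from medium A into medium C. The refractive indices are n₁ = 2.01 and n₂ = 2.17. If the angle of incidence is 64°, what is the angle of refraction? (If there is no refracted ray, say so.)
sin θ₂ = (n₁/n₂)·sin θ₁ = 0.8325 → θ₂ = 56.36°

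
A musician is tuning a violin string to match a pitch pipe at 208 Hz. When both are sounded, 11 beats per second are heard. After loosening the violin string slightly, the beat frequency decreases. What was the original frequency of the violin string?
219 Hz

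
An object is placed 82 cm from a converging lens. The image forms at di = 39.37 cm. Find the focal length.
1/f = 1/do + 1/di → f = 26.6 cm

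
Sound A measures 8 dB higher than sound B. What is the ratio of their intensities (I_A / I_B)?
I_A/I_B = 10^(Δβ/10) = 6.31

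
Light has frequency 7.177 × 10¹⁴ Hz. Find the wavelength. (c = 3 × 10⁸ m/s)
λ = c/f = 418 nm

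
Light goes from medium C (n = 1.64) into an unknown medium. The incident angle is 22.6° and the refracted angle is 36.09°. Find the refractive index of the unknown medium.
n₂ = n₁·sin θ₁ / sin θ₂ = 1.07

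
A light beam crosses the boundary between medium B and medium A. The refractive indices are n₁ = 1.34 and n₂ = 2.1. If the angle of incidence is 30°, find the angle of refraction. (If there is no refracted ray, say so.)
sin θ₂ = (n₁/n₂)·sin θ₁ = 0.319 → θ₂ = 18.61°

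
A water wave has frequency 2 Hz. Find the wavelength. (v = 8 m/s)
λ = v/f = 4 m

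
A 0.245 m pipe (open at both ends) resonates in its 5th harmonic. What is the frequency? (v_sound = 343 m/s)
fₙ = nv/(2L) = 3500 Hz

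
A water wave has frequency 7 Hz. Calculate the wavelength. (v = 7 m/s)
λ = v/f = 1 m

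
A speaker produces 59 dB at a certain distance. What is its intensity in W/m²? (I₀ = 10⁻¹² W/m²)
I = I₀·10^(β/10) = 7.94 × 10⁻⁷ W/m²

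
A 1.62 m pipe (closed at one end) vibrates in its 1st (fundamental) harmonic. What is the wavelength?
λₙ = 4L/n = 6.48 m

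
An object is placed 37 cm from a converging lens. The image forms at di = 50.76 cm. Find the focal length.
1/f = 1/do + 1/di → f = 21.4 cm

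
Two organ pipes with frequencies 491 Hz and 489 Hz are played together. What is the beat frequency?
2 Hz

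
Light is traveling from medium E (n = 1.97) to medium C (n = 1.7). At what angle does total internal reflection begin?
θc = arcsin(n₂/n₁) = 59.65°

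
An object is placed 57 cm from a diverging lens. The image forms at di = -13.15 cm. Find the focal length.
1/f = 1/do + 1/di → f = -17.09 cm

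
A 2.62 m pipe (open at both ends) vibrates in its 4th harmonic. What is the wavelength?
λₙ = 2L/n = 1.31 m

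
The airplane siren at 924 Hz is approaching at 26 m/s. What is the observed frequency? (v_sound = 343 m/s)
f_obs = f·v/(v − v_s) = 999.8 Hz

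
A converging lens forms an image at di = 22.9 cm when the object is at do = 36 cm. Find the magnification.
M = −di/do = -0.6361 (inverted image)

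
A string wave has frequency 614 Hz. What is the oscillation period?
T = 1/f = 0.001629 s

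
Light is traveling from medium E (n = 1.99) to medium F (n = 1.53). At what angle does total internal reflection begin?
θc = arcsin(n₂/n₁) = 50.25°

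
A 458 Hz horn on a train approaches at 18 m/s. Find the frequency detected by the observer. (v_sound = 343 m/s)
f_obs = f·v/(v − v_s) = 483.4 Hz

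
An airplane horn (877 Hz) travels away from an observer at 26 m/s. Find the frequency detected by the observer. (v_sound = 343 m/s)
f_obs = f·v/(v + v_s) = 815.2 Hz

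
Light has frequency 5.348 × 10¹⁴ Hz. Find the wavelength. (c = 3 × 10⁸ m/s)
λ = c/f = 561 nm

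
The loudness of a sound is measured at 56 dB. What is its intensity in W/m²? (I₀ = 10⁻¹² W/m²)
I = I₀·10^(β/10) = 3.98 × 10⁻⁷ W/m²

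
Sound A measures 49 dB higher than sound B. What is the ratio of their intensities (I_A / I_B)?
I_A/I_B = 10^(Δβ/10) = 79430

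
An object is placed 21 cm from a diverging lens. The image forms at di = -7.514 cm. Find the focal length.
1/f = 1/do + 1/di → f = -11.7 cm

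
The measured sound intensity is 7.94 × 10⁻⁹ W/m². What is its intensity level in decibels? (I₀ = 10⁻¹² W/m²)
β = 10·log₁₀(I/I₀) = 39 dB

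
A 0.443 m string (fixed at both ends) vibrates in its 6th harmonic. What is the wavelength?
λₙ = 2L/n = 0.1477 m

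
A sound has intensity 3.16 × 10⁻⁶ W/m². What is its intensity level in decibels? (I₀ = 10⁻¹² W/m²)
β = 10·log₁₀(I/I₀) = 65 dB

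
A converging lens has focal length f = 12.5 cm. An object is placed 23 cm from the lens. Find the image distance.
1/di = 1/f − 1/do → di = 27.38 cm (real image)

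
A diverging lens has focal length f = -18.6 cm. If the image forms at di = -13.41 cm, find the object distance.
1/do = 1/f − 1/di → do = 48.06 cm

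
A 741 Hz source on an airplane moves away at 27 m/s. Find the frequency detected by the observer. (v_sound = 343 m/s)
f_obs = f·v/(v + v_s) = 686.9 Hz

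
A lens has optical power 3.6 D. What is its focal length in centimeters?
f = 1/P = 27.78 cm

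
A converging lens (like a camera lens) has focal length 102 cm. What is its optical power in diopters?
P = 1/f = 0.9804 D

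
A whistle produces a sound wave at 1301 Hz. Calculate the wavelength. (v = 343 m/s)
λ = v/f = 0.2636 m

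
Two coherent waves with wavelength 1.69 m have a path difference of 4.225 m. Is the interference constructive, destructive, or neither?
destructive — path difference = 2.5λ, an odd multiple of λ/2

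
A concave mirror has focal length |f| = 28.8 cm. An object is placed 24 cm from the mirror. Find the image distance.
f = +28.8 cm (concave); 1/di = 1/f − 1/do → di = -144 cm (virtual image, behind mirror)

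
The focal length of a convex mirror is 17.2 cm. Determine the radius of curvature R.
R = 2|f| = 34.4 cm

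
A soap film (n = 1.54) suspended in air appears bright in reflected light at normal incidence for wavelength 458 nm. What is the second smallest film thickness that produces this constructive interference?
2nt = (m − ½)λ with m = 2 → t = (m − ½)λ/(2n) = 223.1 nm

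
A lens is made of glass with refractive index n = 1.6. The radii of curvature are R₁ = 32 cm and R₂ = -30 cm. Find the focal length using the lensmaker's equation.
1/f = (n − 1)(1/R₁ − 1/R₂) → f = 25.81 cm (converging lens)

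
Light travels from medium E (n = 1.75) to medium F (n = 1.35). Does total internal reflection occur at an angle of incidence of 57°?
θc = arcsin(n₂/n₁) = 50.48°; 57° > θc, so yes — total internal reflection.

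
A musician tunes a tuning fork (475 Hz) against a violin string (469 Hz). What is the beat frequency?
6 Hz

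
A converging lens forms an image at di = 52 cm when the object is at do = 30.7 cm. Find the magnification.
M = −di/do = -1.694 (inverted image)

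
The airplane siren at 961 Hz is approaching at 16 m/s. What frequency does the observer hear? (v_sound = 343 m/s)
f_obs = f·v/(v − v_s) = 1008 Hz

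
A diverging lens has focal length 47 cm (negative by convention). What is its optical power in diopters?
P = 1/f = -2.128 D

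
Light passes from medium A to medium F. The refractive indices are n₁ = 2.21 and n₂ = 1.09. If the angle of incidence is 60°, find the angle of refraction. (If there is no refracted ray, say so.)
sin θ₂ = (n₁/n₂)·sin θ₁ = 1.756 > 1, so there is no refracted ray — the light undergoes total internal reflection.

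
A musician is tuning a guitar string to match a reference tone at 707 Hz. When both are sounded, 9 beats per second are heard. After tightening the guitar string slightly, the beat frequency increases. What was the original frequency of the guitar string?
716 Hz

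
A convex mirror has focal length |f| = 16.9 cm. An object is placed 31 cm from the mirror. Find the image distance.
f = −16.9 cm (convex); 1/di = 1/f − 1/do → di = -10.94 cm (virtual image, behind mirror)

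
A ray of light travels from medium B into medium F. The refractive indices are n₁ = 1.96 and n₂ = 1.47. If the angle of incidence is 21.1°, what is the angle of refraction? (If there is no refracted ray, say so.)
sin θ₂ = (n₁/n₂)·sin θ₁ = 0.48 → θ₂ = 28.69°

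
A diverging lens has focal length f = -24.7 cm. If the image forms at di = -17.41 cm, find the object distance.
1/do = 1/f − 1/di → do = 58.99 cm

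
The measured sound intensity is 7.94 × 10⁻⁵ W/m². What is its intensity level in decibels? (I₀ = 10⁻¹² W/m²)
β = 10·log₁₀(I/I₀) = 79 dB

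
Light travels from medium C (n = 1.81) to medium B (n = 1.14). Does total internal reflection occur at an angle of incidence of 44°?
θc = arcsin(n₂/n₁) = 39.04°; 44° > θc, so yes — total internal reflection.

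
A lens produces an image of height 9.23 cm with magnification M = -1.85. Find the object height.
ho = |hi|/|M| = 4.989 cm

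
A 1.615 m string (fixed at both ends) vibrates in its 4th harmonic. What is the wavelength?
λₙ = 2L/n = 0.8075 m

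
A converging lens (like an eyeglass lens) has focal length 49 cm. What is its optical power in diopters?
P = 1/f = 2.041 D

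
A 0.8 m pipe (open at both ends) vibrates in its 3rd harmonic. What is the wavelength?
λₙ = 2L/n = 0.5333 m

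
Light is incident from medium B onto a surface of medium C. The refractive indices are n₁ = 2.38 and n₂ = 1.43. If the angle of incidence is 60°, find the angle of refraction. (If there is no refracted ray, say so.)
sin θ₂ = (n₁/n₂)·sin θ₁ = 1.441 > 1, so there is no refracted ray — the light undergoes total internal reflection.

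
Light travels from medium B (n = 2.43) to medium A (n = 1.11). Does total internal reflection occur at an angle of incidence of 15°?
θc = arcsin(n₂/n₁) = 27.18°; 15° < θc, so no — the ray refracts.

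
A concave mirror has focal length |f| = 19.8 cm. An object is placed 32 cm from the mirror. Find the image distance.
f = +19.8 cm (concave); 1/di = 1/f − 1/do → di = 51.93 cm (real image, in front of mirror)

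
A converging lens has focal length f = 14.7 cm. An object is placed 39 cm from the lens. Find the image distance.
1/di = 1/f − 1/do → di = 23.59 cm (real image)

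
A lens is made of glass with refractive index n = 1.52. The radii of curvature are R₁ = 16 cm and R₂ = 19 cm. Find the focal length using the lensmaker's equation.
1/f = (n − 1)(1/R₁ − 1/R₂) → f = 194.9 cm (converging lens)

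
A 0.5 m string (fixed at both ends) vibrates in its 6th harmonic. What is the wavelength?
λₙ = 2L/n = 0.1667 m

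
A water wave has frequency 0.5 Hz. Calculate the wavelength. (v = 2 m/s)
λ = v/f = 4 m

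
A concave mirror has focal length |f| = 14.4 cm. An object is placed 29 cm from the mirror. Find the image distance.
f = +14.4 cm (concave); 1/di = 1/f − 1/do → di = 28.6 cm (real image, in front of mirror)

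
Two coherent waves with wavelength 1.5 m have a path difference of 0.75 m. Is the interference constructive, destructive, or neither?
destructive — path difference = 0.5λ, an odd multiple of λ/2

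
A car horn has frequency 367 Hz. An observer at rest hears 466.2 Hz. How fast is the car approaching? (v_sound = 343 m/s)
v_s = v·(1 − f/f_obs) = 72.98 m/s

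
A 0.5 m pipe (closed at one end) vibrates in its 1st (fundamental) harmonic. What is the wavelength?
λₙ = 4L/n = 2 m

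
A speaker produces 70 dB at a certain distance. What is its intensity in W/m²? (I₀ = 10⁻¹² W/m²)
I = I₀·10^(β/10) = 1.00 × 10⁻⁵ W/m²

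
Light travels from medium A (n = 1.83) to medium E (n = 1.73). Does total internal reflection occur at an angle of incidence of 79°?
θc = arcsin(n₂/n₁) = 70.97°; 79° > θc, so yes — total internal reflection.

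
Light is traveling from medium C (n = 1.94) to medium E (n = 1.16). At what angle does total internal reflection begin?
θc = arcsin(n₂/n₁) = 36.72°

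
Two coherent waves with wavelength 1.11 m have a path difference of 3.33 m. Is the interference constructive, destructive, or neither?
constructive — path difference = 3λ, a whole number of wavelengths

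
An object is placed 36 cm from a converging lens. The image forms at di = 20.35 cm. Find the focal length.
1/f = 1/do + 1/di → f = 13 cm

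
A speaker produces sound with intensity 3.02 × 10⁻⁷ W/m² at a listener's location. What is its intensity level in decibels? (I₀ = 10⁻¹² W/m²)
β = 10·log₁₀(I/I₀) = 54.8 dB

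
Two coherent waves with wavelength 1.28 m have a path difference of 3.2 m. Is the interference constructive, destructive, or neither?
destructive — path difference = 2.5λ, an odd multiple of λ/2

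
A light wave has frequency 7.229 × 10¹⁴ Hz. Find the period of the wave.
T = 1/f = 1.383 × 10⁻¹⁵ s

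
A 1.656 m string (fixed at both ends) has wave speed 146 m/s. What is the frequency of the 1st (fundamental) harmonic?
fₙ = nv/(2L) = 44.08 Hz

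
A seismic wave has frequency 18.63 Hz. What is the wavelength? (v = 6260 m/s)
λ = v/f = 336 m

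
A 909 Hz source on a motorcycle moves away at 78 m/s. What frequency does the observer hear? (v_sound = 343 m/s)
f_obs = f·v/(v + v_s) = 740.6 Hz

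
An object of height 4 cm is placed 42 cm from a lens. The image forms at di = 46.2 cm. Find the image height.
hi = (-di/do) × ho = -4.4 cm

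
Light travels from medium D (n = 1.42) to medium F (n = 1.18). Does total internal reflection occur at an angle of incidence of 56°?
θc = arcsin(n₂/n₁) = 56.2°; 56° < θc, so no — the ray refracts.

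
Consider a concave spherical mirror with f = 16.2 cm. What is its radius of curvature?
R = 2|f| = 32.4 cm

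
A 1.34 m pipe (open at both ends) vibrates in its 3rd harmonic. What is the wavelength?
λₙ = 2L/n = 0.8933 m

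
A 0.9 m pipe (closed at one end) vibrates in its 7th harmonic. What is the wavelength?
λₙ = 4L/n = 0.5143 m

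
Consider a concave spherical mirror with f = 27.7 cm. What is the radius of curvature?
R = 2|f| = 55.4 cm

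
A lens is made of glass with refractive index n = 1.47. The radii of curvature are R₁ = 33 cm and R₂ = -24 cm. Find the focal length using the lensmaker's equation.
1/f = (n − 1)(1/R₁ − 1/R₂) → f = 29.56 cm (converging lens)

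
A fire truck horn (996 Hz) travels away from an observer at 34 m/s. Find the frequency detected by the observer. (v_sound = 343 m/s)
f_obs = f·v/(v + v_s) = 906.2 Hz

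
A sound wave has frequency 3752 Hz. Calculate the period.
T = 1/f = 2.665 × 10⁻⁴ s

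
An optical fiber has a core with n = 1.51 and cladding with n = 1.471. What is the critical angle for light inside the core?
θc = arcsin(n_cladding/n_core) = 76.95°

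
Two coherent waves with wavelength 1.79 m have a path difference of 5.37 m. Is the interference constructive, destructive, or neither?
constructive — path difference = 3λ, a whole number of wavelengths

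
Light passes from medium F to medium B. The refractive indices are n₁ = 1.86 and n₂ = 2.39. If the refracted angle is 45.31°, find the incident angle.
sin θ₁ = (n₂/n₁)·sin θ₂ → θ₁ = 65.99°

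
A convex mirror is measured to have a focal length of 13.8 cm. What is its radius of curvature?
R = 2|f| = 27.6 cm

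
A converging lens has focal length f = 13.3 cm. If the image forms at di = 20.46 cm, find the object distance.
1/do = 1/f − 1/di → do = 38.01 cm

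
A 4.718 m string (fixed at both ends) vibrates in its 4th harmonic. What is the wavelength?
λₙ = 2L/n = 2.359 m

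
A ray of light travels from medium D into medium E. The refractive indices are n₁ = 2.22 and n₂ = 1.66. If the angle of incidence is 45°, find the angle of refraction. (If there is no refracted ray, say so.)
sin θ₂ = (n₁/n₂)·sin θ₁ = 0.9456 → θ₂ = 71.02°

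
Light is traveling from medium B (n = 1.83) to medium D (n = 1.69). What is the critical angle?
θc = arcsin(n₂/n₁) = 67.44°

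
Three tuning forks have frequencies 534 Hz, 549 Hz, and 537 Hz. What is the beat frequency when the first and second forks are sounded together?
15 Hz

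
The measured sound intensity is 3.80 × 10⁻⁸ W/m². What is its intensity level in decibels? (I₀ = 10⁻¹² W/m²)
β = 10·log₁₀(I/I₀) = 45.8 dB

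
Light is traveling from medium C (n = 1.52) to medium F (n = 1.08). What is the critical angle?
θc = arcsin(n₂/n₁) = 45.28°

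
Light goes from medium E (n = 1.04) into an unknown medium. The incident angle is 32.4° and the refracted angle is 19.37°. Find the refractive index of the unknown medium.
n₂ = n₁·sin θ₁ / sin θ₂ = 1.68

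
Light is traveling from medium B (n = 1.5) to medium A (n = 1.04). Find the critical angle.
θc = arcsin(n₂/n₁) = 43.89°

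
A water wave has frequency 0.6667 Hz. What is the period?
T = 1/f = 1.5 s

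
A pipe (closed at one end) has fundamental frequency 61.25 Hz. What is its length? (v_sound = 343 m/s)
L = v/(4f₁) = 1.4 m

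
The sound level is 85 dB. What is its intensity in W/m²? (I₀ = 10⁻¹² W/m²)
I = I₀·10^(β/10) = 3.16 × 10⁻⁴ W/m²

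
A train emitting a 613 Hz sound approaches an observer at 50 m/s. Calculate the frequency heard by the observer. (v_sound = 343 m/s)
f_obs = f·v/(v − v_s) = 717.6 Hz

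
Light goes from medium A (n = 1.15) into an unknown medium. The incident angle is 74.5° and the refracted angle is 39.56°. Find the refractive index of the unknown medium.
n₂ = n₁·sin θ₁ / sin θ₂ = 1.74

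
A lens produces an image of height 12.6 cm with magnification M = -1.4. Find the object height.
ho = |hi|/|M| = 9 cm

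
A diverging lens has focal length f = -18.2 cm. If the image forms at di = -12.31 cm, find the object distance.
1/do = 1/f − 1/di → do = 38.04 cm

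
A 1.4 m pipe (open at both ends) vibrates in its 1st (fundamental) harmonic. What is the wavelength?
λₙ = 2L/n = 2.8 m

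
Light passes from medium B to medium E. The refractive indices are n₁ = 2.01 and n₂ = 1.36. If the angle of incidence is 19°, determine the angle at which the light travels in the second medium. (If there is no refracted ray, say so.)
sin θ₂ = (n₁/n₂)·sin θ₁ = 0.4812 → θ₂ = 28.76°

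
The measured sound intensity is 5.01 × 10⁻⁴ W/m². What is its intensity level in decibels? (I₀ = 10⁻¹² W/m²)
β = 10·log₁₀(I/I₀) = 87 dB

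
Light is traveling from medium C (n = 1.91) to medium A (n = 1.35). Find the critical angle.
θc = arcsin(n₂/n₁) = 44.98°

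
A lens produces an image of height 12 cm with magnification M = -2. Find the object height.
ho = |hi|/|M| = 6 cm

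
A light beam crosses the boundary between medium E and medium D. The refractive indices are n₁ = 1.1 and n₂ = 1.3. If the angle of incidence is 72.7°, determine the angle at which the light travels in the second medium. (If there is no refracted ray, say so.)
sin θ₂ = (n₁/n₂)·sin θ₁ = 0.8079 → θ₂ = 53.89°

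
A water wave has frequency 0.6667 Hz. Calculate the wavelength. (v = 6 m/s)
λ = v/f = 9 m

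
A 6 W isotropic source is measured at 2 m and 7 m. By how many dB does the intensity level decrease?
Δβ = 20·log₁₀(r₂/r₁) = 10.88 dB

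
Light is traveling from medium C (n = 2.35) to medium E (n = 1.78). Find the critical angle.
θc = arcsin(n₂/n₁) = 49.24°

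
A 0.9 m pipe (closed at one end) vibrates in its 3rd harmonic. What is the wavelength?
λₙ = 4L/n = 1.2 m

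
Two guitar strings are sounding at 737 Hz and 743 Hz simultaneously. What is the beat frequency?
6 Hz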